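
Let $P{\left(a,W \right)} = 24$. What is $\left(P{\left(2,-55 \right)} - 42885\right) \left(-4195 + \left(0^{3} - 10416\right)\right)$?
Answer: $626242071$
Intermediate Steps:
$\left(P{\left(2,-55 \right)} - 42885\right) \left(-4195 + \left(0^{3} - 10416\right)\right) = \left(24 - 42885\right) \left(-4195 + \left(0^{3} - 10416\right)\right) = - 42861 \left(-4195 + \left(0 - 10416\right)\right) = - 42861 \left(-4195 - 10416\right) = \left(-42861\right) \left(-14611\right) = 626242071$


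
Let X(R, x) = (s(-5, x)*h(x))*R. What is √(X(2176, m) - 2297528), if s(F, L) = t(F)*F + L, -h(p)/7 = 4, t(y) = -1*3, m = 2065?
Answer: 2*I*√32256942 ≈ 11359.0*I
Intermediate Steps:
t(y) = -3
h(p) = -28 (h(p) = -7*4 = -28)
s(F, L) = L - 3*F (s(F, L) = -3*F + L = L - 3*F)
X(R, x) = R*(-420 - 28*x) (X(R, x) = ((x - 3*(-5))*(-28))*R = ((x + 15)*(-28))*R = ((15 + x)*(-28))*R = (-420 - 28*x)*R = R*(-420 - 28*x))
√(X(2176, m) - 2297528) = √(-28*2176*(15 + 2065) - 2297528) = √(-28*2176*2080 - 2297528) = √(-126730240 - 2297528) = √(-129027768) = 2*I*√32256942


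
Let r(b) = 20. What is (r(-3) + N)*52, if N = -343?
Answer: -16796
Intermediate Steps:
(r(-3) + N)*52 = (20 - 343)*52 = -323*52 = -16796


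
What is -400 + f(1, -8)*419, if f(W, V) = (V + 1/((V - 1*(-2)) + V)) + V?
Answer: -99875/14 ≈ -7133.9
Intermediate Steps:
f(W, V) = 1/(2 + 2*V) + 2*V (f(W, V) = (V + 1/((V + 2) + V)) + V = (V + 1/((2 + V) + V)) + V = (V + 1/(2 + 2*V)) + V = 1/(2 + 2*V) + 2*V)
-400 + f(1, -8)*419 = -400 + ((1 + 4*(-8) + 4*(-8)**2)/(2*(1 - 8)))*419 = -400 + ((1/2)*(1 - 32 + 4*64)/(-7))*419 = -400 + ((1/2)*(-1/7)*(1 - 32 + 256))*419 = -400 + ((1/2)*(-1/7)*225)*419 = -400 - 225/14*419 = -400 - 94275/14 = -99875/14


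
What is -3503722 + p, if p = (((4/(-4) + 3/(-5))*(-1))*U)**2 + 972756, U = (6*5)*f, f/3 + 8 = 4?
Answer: -2199190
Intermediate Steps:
f = -12 (f = -24 + 3*4 = -24 + 12 = -12)
U = -360 (U = (6*5)*(-12) = 30*(-12) = -360)
p = 1304532 (p = (((4/(-4) + 3/(-5))*(-1))*(-360))**2 + 972756 = (((4*(-1/4) + 3*(-1/5))*(-1))*(-360))**2 + 972756 = (((-1 - 3/5)*(-1))*(-360))**2 + 972756 = (-8/5*(-1)*(-360))**2 + 972756 = ((8/5)*(-360))**2 + 972756 = (-576)**2 + 972756 = 331776 + 972756 = 1304532)
-3503722 + p = -3503722 + 1304532 = -2199190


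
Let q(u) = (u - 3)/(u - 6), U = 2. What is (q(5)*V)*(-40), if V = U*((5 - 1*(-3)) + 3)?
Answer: 1760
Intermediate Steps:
q(u) = (-3 + u)/(-6 + u)
V = 22 (V = 2*((5 - 1*(-3)) + 3) = 2*((5 + 3) + 3) = 2*(8 + 3) = 2*11 = 22)
(q(5)*V)*(-40) = (((-3 + 5)/(-6 + 5))*22)*(-40) = ((2/(-1))*22)*(-40) = (-1*2*22)*(-40) = -2*22*(-40) = -44*(-40) = 1760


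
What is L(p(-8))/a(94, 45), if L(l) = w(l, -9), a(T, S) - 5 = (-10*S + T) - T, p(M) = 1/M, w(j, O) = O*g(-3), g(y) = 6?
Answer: 54/445 ≈ 0.12135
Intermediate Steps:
w(j, O) = 6*O (w(j, O) = O*6 = 6*O)
a(T, S) = 5 - 10*S (a(T, S) = 5 + ((-10*S + T) - T) = 5 + ((T - 10*S) - T) = 5 - 10*S)
L(l) = -54 (L(l) = 6*(-9) = -54)
L(p(-8))/a(94, 45) = -54/(5 - 10*45) = -54/(5 - 450) = -54/(-445) = -54*(-1/445) = 54/445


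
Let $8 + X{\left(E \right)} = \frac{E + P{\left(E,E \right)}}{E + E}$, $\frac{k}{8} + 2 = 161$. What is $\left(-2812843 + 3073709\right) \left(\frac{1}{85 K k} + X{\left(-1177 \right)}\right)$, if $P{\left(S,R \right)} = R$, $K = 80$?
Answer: $- \frac{149006656739}{81600} \approx -1.8261 \cdot 10^{6}$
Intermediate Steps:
$k = 1272$ ($k = -16 + 8 \cdot 161 = -16 + 1288 = 1272$)
$X{\left(E \right)} = -7$ ($X{\left(E \right)} = -8 + \frac{E + E}{E + E} = -8 + \frac{2 E}{2 E} = -8 + 2 E \frac{1}{2 E} = -8 + 1 = -7$)
$\left(-2812843 + 3073709\right) \left(\frac{1}{85 K k} + X{\left(-1177 \right)}\right) = \left(-2812843 + 3073709\right) \left(\frac{1}{85 \cdot 80 \cdot 1272} - 7\right) = 260866 \left(\frac{1}{6800 \cdot 1272} - 7\right) = 260866 \left(\frac{1}{8649600} - 7\right) = 260866 \left(- \frac{60547199}{8649600}\right) = - \frac{149006656739}{81600}$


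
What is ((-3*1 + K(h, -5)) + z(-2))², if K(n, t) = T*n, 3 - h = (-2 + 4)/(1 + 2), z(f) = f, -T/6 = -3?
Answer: 1369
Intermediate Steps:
T = 18 (T = -6*(-3) = 18)
h = 7/3 (h = 3 - (-2 + 4)/(1 + 2) = 3 - 2/3 = 3 - 1*⅔ = 3 - ⅔ = 7/3 ≈ 2.3333)
K(n, t) = 18*n
((-3*1 + K(h, -5)) + z(-2))² = ((-3*1 + 18*(7/3)) - 2)² = ((-3 + 42) - 2)² = (39 - 2)² = 37² = 1369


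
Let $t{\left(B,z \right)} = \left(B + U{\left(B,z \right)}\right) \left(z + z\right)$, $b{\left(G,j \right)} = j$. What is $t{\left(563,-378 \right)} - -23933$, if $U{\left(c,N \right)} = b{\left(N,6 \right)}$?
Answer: $-406231$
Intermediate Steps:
$U{\left(c,N \right)} = 6$
$t{\left(B,z \right)} = 2 z \left(6 + B\right)$ ($t{\left(B,z \right)} = \left(B + 6\right) \left(z + z\right) = \left(6 + B\right) 2 z = 2 z \left(6 + B\right)$)
$t{\left(563,-378 \right)} - -23933 = 2 \left(-378\right) \left(6 + 563\right) - -23933 = 2 \left(-378\right) 569 + 23933 = -430164 + 23933 = -406231$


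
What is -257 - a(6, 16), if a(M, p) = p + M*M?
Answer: -309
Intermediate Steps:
a(M, p) = p + M**2
-257 - a(6, 16) = -257 - (16 + 6**2) = -257 - (16 + 36) = -257 - 1*52 = -257 - 52 = -309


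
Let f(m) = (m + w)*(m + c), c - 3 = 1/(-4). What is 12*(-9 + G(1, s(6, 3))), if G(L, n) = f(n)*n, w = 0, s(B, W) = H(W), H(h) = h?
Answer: 513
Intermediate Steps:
c = 11/4 (c = 3 + 1/(-4) = 3 - ¼ = 11/4 ≈ 2.7500)
s(B, W) = W
f(m) = m*(11/4 + m) (f(m) = (m + 0)*(m + 11/4) = m*(11/4 + m))
G(L, n) = n²*(11 + 4*n)/4 (G(L, n) = (n*(11 + 4*n)/4)*n = n²*(11 + 4*n)/4)
12*(-9 + G(1, s(6, 3))) = 12*(-9 + 3²*(11/4 + 3)) = 12*(-9 + 9*(23/4)) = 12*(-9 + 207/4) = 12*(171/4) = 513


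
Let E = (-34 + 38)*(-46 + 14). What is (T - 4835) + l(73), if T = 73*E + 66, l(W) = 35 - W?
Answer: -14151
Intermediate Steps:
E = -128 (E = 4*(-32) = -128)
T = -9278 (T = 73*(-128) + 66 = -9344 + 66 = -9278)
(T - 4835) + l(73) = (-9278 - 4835) + (35 - 1*73) = -14113 + (35 - 73) = -14113 - 38 = -14151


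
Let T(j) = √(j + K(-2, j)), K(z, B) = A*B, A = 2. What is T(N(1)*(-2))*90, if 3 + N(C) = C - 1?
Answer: 270*√2 ≈ 381.84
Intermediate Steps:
N(C) = -4 + C (N(C) = -3 + (C - 1) = -3 + (-1 + C) = -4 + C)
K(z, B) = 2*B
T(j) = √3*√j (T(j) = √(j + 2*j) = √(3*j) = √3*√j)
T(N(1)*(-2))*90 = (√3*√((-4 + 1)*(-2)))*90 = (√3*√(-3*(-2)))*90 = (√3*√6)*90 = (3*√2)*90 = 270*√2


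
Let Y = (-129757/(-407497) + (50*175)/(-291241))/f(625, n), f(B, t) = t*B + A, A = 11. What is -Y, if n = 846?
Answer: -34224959687/62753267587760297 ≈ -5.4539e-7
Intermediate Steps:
f(B, t) = 11 + B*t (f(B, t) = t*B + 11 = B*t + 11 = 11 + B*t)
Y = 34224959687/62753267587760297 (Y = (-129757/(-407497) + (50*175)/(-291241))/(11 + 625*846) = (-129757*(-1/407497) + 8750*(-1/291241))/(11 + 528750) = (129757/407497 - 8750/291241)/528761 = (34224959687/118679833777)*(1/528761) = 34224959687/62753267587760297 ≈ 5.4539e-7)
-Y = -1*34224959687/62753267587760297 = -34224959687/62753267587760297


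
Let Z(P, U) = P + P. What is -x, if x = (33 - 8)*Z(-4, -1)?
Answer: 200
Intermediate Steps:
Z(P, U) = 2*P
x = -200 (x = (33 - 8)*(2*(-4)) = 25*(-8) = -200)
-x = -1*(-200) = 200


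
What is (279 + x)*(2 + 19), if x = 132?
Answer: 8631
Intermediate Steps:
(279 + x)*(2 + 19) = (279 + 132)*(2 + 19) = 411*21 = 8631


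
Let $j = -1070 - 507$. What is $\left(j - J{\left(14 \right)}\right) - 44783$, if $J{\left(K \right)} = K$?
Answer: $-46374$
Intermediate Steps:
$j = -1577$
$\left(j - J{\left(14 \right)}\right) - 44783 = \left(-1577 - 14\right) - 44783 = -1591 - 44783 = -46374$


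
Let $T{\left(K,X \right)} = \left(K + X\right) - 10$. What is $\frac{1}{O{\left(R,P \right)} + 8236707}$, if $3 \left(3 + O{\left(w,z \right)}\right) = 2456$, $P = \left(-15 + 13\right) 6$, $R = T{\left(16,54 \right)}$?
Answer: $\frac{3}{24712568} \approx 1.214 \cdot 10^{-7}$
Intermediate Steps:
$T{\left(K,X \right)} = -10 + K + X$
$R = 60$ ($R = -10 + 16 + 54 = 60$)
$P = -12$ ($P = \left(-2\right) 6 = -12$)
$O{\left(w,z \right)} = \frac{2447}{3}$ ($O{\left(w,z \right)} = -3 + \frac{1}{3} \cdot 2456 = -3 + \frac{2456}{3} = \frac{2447}{3}$)
$\frac{1}{O{\left(R,P \right)} + 8236707} = \frac{1}{\frac{2447}{3} + 8236707} = \frac{1}{\frac{24712568}{3}} = \frac{3}{24712568}$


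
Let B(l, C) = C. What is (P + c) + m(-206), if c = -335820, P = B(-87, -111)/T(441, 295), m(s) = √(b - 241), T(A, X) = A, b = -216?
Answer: -49365577/147 + I*√457 ≈ -3.3582e+5 + 21.378*I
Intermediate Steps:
m(s) = I*√457 (m(s) = √(-216 - 241) = √(-457) = I*√457)
P = -37/147 (P = -111/441 = -111*1/441 = -37/147 ≈ -0.25170)
(P + c) + m(-206) = (-37/147 - 335820) + I*√457 = -49365577/147 + I*√457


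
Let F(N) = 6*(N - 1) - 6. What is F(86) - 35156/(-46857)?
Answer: 23651084/46857 ≈ 504.75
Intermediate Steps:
F(N) = -12 + 6*N (F(N) = 6*(-1 + N) - 6 = (-6 + 6*N) - 6 = -12 + 6*N)
F(86) - 35156/(-46857) = (-12 + 6*86) - 35156/(-46857) = (-12 + 516) - 35156*(-1/46857) = 504 + 35156/46857 = 23651084/46857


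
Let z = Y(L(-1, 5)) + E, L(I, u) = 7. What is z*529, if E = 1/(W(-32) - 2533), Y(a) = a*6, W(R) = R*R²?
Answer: 784317089/35301 ≈ 22218.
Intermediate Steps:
W(R) = R³
Y(a) = 6*a
E = -1/35301 (E = 1/((-32)³ - 2533) = 1/(-32768 - 2533) = 1/(-35301) = -1/35301 ≈ -2.8328e-5)
z = 1482641/35301 (z = 6*7 - 1/35301 = 42 - 1/35301 = 1482641/35301 ≈ 42.000)
z*529 = (1482641/35301)*529 = 784317089/35301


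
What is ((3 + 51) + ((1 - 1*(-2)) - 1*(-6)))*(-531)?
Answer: -33453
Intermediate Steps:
((3 + 51) + ((1 - 1*(-2)) - 1*(-6)))*(-531) = (54 + ((1 + 2) + 6))*(-531) = (54 + (3 + 6))*(-531) = (54 + 9)*(-531) = 63*(-531) = -33453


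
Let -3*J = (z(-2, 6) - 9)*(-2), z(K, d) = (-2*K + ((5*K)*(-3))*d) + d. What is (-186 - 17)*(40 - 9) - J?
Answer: -19241/3 ≈ -6413.7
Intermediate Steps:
z(K, d) = d - 2*K - 15*K*d (z(K, d) = (-2*K + (-15*K)*d) + d = (-2*K - 15*K*d) + d = d - 2*K - 15*K*d)
J = 362/3 (J = -((6 - 2*(-2) - 15*(-2)*6) - 9)*(-2)/3 = -((6 + 4 + 180) - 9)*(-2)/3 = -(190 - 9)*(-2)/3 = -181*(-2)/3 = -⅓*(-362) = 362/3 ≈ 120.67)
(-186 - 17)*(40 - 9) - J = (-186 - 17)*(40 - 9) - 1*362/3 = -203*31 - 362/3 = -6293 - 362/3 = -19241/3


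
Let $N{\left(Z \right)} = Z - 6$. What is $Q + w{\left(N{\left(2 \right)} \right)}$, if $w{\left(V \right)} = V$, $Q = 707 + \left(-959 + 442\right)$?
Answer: $186$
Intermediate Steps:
$N{\left(Z \right)} = -6 + Z$ ($N{\left(Z \right)} = Z - 6 = -6 + Z$)
$Q = 190$ ($Q = 707 - 517 = 190$)
$Q + w{\left(N{\left(2 \right)} \right)} = 190 + \left(-6 + 2\right) = 190 - 4 = 186$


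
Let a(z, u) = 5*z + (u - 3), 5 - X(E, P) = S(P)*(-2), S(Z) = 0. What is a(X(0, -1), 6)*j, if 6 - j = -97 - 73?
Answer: 4928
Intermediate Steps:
j = 176 (j = 6 - (-97 - 73) = 6 - 1*(-170) = 6 + 170 = 176)
X(E, P) = 5 (X(E, P) = 5 - 0*(-2) = 5 - 1*0 = 5 + 0 = 5)
a(z, u) = -3 + u + 5*z (a(z, u) = 5*z + (-3 + u) = -3 + u + 5*z)
a(X(0, -1), 6)*j = (-3 + 6 + 5*5)*176 = (-3 + 6 + 25)*176 = 28*176 = 4928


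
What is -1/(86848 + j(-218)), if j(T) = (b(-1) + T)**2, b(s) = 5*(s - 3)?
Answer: -1/143492 ≈ -6.9690e-6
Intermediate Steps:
b(s) = -15 + 5*s (b(s) = 5*(-3 + s) = -15 + 5*s)
j(T) = (-20 + T)**2 (j(T) = ((-15 + 5*(-1)) + T)**2 = ((-15 - 5) + T)**2 = (-20 + T)**2)
-1/(86848 + j(-218)) = -1/(86848 + (-20 - 218)**2) = -1/(86848 + (-238)**2) = -1/(86848 + 56644) = -1/143492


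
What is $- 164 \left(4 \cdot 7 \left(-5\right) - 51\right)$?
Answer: $31324$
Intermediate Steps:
$- 164 \left(4 \cdot 7 \left(-5\right) - 51\right) = - 164 \left(28 \left(-5\right) - 51\right) = - 164 \left(-140 - 51\right) = \left(-164\right) \left(-191\right) = 31324$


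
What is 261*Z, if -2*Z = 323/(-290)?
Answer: 2907/20 ≈ 145.35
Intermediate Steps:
Z = 323/580 (Z = -323/(2*(-290)) = -323*(-1)/(2*290) = -1/2*(-323/290) = 323/580 ≈ 0.55690)
261*Z = 261*(323/580) = 2907/20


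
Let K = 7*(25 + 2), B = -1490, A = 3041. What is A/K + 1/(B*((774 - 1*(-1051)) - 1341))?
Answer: 2193047371/136299240 ≈ 16.090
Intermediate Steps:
K = 189 (K = 7*27 = 189)
A/K + 1/(B*((774 - 1*(-1051)) - 1341)) = 3041/189 + 1/((-1490)*((774 - 1*(-1051)) - 1341)) = 3041*(1/189) - 1/(1490*((774 + 1051) - 1341)) = 3041/189 - 1/(1490*(1825 - 1341)) = 3041/189 - 1/1490/484 = 3041/189 - 1/1490*1/484 = 3041/189 - 1/721160 = 2193047371/136299240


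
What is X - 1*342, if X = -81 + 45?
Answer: -378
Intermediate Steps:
X = -36
X - 1*342 = -36 - 1*342 = -36 - 342 = -378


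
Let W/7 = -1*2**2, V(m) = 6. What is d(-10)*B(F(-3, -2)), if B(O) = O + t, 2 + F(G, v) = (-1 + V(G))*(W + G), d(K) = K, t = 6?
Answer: 1510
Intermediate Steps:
W = -28 (W = 7*(-1*2**2) = 7*(-1*4) = 7*(-4) = -28)
F(G, v) = -142 + 5*G (F(G, v) = -2 + (-1 + 6)*(-28 + G) = -2 + 5*(-28 + G) = -2 + (-140 + 5*G) = -142 + 5*G)
B(O) = 6 + O (B(O) = O + 6 = 6 + O)
d(-10)*B(F(-3, -2)) = -10*(6 + (-142 + 5*(-3))) = -10*(6 + (-142 - 15)) = -10*(6 - 157) = -10*(-151) = 1510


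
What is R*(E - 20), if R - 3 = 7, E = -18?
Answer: -380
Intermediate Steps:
R = 10 (R = 3 + 7 = 10)
R*(E - 20) = 10*(-18 - 20) = 10*(-38) = -380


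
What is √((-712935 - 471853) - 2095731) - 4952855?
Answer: -4952855 + I*√3280519 ≈ -4.9529e+6 + 1811.2*I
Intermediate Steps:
√((-712935 - 471853) - 2095731) - 4952855 = √(-1184788 - 2095731) - 4952855 = √(-3280519) - 4952855 = I*√3280519 - 4952855 = -4952855 + I*√3280519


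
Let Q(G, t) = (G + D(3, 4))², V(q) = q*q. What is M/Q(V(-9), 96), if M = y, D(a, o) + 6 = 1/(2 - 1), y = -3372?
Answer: -843/1444 ≈ -0.58379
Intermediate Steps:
V(q) = q²
D(a, o) = -5 (D(a, o) = -6 + 1/(2 - 1) = -6 + 1/1 = -6 + 1 = -5)
Q(G, t) = (-5 + G)² (Q(G, t) = (G - 5)² = (-5 + G)²)
M = -3372
M/Q(V(-9), 96) = -3372/(-5 + (-9)²)² = -3372/(-5 + 81)² = -3372/(76²) = -3372/5776 = -3372*1/5776 = -843/1444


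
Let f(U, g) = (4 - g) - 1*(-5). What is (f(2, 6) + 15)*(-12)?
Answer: -216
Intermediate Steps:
f(U, g) = 9 - g (f(U, g) = (4 - g) + 5 = 9 - g)
(f(2, 6) + 15)*(-12) = ((9 - 1*6) + 15)*(-12) = ((9 - 6) + 15)*(-12) = (3 + 15)*(-12) = 18*(-12) = -216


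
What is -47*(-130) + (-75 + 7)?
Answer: 6042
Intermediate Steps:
-47*(-130) + (-75 + 7) = 6110 - 68 = 6042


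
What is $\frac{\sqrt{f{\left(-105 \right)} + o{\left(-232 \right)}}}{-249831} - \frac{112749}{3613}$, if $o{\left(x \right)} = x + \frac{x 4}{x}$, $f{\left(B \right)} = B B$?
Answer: $- \frac{112749}{3613} - \frac{\sqrt{10797}}{249831} \approx -31.207$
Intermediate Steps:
$f{\left(B \right)} = B^{2}$
$o{\left(x \right)} = 4 + x$ ($o{\left(x \right)} = x + \frac{4 x}{x} = x + 4 = 4 + x$)
$\frac{\sqrt{f{\left(-105 \right)} + o{\left(-232 \right)}}}{-249831} - \frac{112749}{3613} = \frac{\sqrt{\left(-105\right)^{2} + \left(4 - 232\right)}}{-249831} - \frac{112749}{3613} = \sqrt{11025 - 228} \left(- \frac{1}{249831}\right) - \frac{112749}{3613} = \sqrt{10797} \left(- \frac{1}{249831}\right) - \frac{112749}{3613} = - \frac{\sqrt{10797}}{249831} - \frac{112749}{3613} = - \frac{112749}{3613} - \frac{\sqrt{10797}}{249831}$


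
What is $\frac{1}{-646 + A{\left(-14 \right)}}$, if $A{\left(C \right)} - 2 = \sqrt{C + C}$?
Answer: $- \frac{23}{14813} - \frac{i \sqrt{7}}{207382} \approx -0.0015527 - 1.2758 \cdot 10^{-5} i$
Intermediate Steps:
$A{\left(C \right)} = 2 + \sqrt{2} \sqrt{C}$ ($A{\left(C \right)} = 2 + \sqrt{C + C} = 2 + \sqrt{2 C} = 2 + \sqrt{2} \sqrt{C}$)
$\frac{1}{-646 + A{\left(-14 \right)}} = \frac{1}{-646 + \left(2 + \sqrt{2} \sqrt{-14}\right)} = \frac{1}{-646 + \left(2 + \sqrt{2} i \sqrt{14}\right)} = \frac{1}{-646 + \left(2 + 2 i \sqrt{7}\right)} = \frac{1}{-644 + 2 i \sqrt{7}}$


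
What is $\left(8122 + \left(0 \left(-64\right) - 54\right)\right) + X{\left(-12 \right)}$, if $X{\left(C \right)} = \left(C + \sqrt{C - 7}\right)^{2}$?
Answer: $8193 - 24 i \sqrt{19} \approx 8193.0 - 104.61 i$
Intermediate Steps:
$X{\left(C \right)} = \left(C + \sqrt{-7 + C}\right)^{2}$ ($X{\left(C \right)} = \left(C + \sqrt{C - 7}\right)^{2} = \left(C + \sqrt{-7 + C}\right)^{2}$)
$\left(8122 + \left(0 \left(-64\right) - 54\right)\right) + X{\left(-12 \right)} = \left(8122 + \left(0 \left(-64\right) - 54\right)\right) + \left(-12 + \sqrt{-7 - 12}\right)^{2} = \left(8122 + \left(0 - 54\right)\right) + \left(-12 + \sqrt{-19}\right)^{2} = \left(8122 - 54\right) + \left(-12 + i \sqrt{19}\right)^{2} = 8068 + \left(-12 + i \sqrt{19}\right)^{2}$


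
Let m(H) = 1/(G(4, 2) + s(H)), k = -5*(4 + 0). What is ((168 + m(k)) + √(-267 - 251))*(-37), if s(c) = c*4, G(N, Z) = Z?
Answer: -484811/78 - 37*I*√518 ≈ -6215.5 - 842.11*I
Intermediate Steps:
s(c) = 4*c
k = -20 (k = -5*4 = -20)
m(H) = 1/(2 + 4*H)
((168 + m(k)) + √(-267 - 251))*(-37) = ((168 + 1/(2*(1 + 2*(-20)))) + √(-267 - 251))*(-37) = ((168 + 1/(2*(1 - 40))) + √(-518))*(-37) = ((168 + (½)/(-39)) + I*√518)*(-37) = ((168 + (½)*(-1/39)) + I*√518)*(-37) = ((168 - 1/78) + I*√518)*(-37) = (13103/78 + I*√518)*(-37) = -484811/78 - 37*I*√518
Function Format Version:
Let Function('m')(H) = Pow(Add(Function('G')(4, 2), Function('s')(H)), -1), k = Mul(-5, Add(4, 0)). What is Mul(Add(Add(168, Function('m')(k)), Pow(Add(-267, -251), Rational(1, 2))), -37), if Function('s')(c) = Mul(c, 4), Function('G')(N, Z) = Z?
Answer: Add(Rational(-484811, 78), Mul(-37, I, Pow(518, Rational(1, 2)))) ≈ Add(-6215.5, Mul(-842.11, I))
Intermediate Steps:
Function('s')(c) = Mul(4, c)
k = -20 (k = Mul(-5, 4) = -20)
Function('m')(H) = Pow(Add(2, Mul(4, H)), -1)
Mul(Add(Add(168, Function('m')(k)), Pow(Add(-267, -251), Rational(1, 2))), -37) = Mul(Add(Add(168, Mul(Rational(1, 2), Pow(Add(1, Mul(2, -20)), -1))), Pow(Add(-267, -251), Rational(1, 2))), -37) = Mul(Add(Add(168, Mul(Rational(1, 2), Pow(Add(1, -40), -1))), Pow(-518, Rational(1, 2))), -37) = Mul(Add(Add(168, Mul(Rational(1, 2), Pow(-39, -1))), Mul(I, Pow(518, Rational(1, 2)))), -37) = Mul(Add(Add(168, Mul(Rational(1, 2), Rational(-1, 39))), Mul(I, Pow(518, Rational(1, 2)))), -37) = Mul(Add(Add(168, Rational(-1, 78)), Mul(I, Pow(518, Rational(1, 2)))), -37) = Mul(Add(Rational(13103, 78), Mul(I, Pow(518, Rational(1, 2)))), -37) = Add(Rational(-484811, 78), Mul(-37, I, Pow(518, Rational(1, 2))))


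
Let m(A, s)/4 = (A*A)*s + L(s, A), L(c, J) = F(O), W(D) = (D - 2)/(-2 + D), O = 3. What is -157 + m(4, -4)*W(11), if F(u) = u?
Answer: -401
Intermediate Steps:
W(D) = 1 (W(D) = (-2 + D)/(-2 + D) = 1)
L(c, J) = 3
m(A, s) = 12 + 4*s*A² (m(A, s) = 4*((A*A)*s + 3) = 4*(A²*s + 3) = 4*(s*A² + 3) = 4*(3 + s*A²) = 12 + 4*s*A²)
-157 + m(4, -4)*W(11) = -157 + (12 + 4*(-4)*4²)*1 = -157 + (12 + 4*(-4)*16)*1 = -157 + (12 - 256)*1 = -157 - 244*1 = -157 - 244 = -401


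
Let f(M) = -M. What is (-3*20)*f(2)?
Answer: 120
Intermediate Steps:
(-3*20)*f(2) = (-3*20)*(-1*2) = -60*(-2) = 120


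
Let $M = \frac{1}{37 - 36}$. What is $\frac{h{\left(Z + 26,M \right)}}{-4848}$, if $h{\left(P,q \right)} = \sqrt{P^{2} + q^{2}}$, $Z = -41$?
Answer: $- \frac{\sqrt{226}}{4848} \approx -0.0031009$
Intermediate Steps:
$M = 1$ ($M = 1^{-1} = 1$)
$\frac{h{\left(Z + 26,M \right)}}{-4848} = \frac{\sqrt{\left(-41 + 26\right)^{2} + 1^{2}}}{-4848} = \sqrt{\left(-15\right)^{2} + 1} \left(- \frac{1}{4848}\right) = \sqrt{225 + 1} \left(- \frac{1}{4848}\right) = \sqrt{226} \left(- \frac{1}{4848}\right) = - \frac{\sqrt{226}}{4848}$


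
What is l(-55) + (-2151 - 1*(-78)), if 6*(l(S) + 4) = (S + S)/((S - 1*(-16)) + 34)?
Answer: -6220/3 ≈ -2073.3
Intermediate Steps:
l(S) = -4 + S/(3*(50 + S)) (l(S) = -4 + ((S + S)/((S - 1*(-16)) + 34))/6 = -4 + ((2*S)/((S + 16) + 34))/6 = -4 + ((2*S)/((16 + S) + 34))/6 = -4 + ((2*S)/(50 + S))/6 = -4 + (2*S/(50 + S))/6 = -4 + S/(3*(50 + S)))
l(-55) + (-2151 - 1*(-78)) = (-600 - 11*(-55))/(3*(50 - 55)) + (-2151 - 1*(-78)) = (⅓)*(-600 + 605)/(-5) + (-2151 + 78) = (⅓)*(-⅕)*5 - 2073 = -⅓ - 2073 = -6220/3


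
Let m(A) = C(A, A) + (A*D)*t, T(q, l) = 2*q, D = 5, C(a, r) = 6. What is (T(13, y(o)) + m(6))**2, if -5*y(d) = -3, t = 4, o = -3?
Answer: 23104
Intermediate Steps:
y(d) = 3/5 (y(d) = -1/5*(-3) = 3/5)
m(A) = 6 + 20*A (m(A) = 6 + (A*5)*4 = 6 + (5*A)*4 = 6 + 20*A)
(T(13, y(o)) + m(6))**2 = (2*13 + (6 + 20*6))**2 = (26 + (6 + 120))**2 = (26 + 126)**2 = 152**2 = 23104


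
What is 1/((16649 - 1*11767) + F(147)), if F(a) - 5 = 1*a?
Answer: 1/5034 ≈ 0.00019865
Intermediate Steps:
F(a) = 5 + a (F(a) = 5 + 1*a = 5 + a)
1/((16649 - 1*11767) + F(147)) = 1/((16649 - 1*11767) + (5 + 147)) = 1/((16649 - 11767) + 152) = 1/(4882 + 152) = 1/5034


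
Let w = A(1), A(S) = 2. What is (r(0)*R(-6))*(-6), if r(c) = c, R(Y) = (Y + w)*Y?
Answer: 0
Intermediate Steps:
w = 2
R(Y) = Y*(2 + Y) (R(Y) = (Y + 2)*Y = (2 + Y)*Y = Y*(2 + Y))
(r(0)*R(-6))*(-6) = (0*(-6*(2 - 6)))*(-6) = (0*(-6*(-4)))*(-6) = (0*24)*(-6) = 0*(-6) = 0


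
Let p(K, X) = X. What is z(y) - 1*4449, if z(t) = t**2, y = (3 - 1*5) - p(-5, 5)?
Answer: -4400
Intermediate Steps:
y = -7 (y = (3 - 1*5) - 1*5 = (3 - 5) - 5 = -2 - 5 = -7)
z(y) - 1*4449 = (-7)**2 - 1*4449 = 49 - 4449 = -4400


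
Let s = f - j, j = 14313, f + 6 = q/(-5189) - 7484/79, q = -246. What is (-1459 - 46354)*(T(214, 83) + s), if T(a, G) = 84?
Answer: 280862303507351/409931 ≈ 6.8515e+8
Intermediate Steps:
f = -41274628/409931 (f = -6 + (-246/(-5189) - 7484/79) = -6 + (-246*(-1/5189) - 7484*1/79) = -6 + (246/5189 - 7484/79) = -6 - 38815042/409931 = -41274628/409931 ≈ -100.69)
s = -5908617031/409931 (s = -41274628/409931 - 1*14313 = -41274628/409931 - 14313 = -5908617031/409931 ≈ -14414.)
(-1459 - 46354)*(T(214, 83) + s) = (-1459 - 46354)*(84 - 5908617031/409931) = -47813*(-5874182827/409931) = 280862303507351/409931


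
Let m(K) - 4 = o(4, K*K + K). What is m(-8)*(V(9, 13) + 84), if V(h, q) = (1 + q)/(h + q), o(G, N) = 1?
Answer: 4655/11 ≈ 423.18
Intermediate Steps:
m(K) = 5 (m(K) = 4 + 1 = 5)
V(h, q) = (1 + q)/(h + q)
m(-8)*(V(9, 13) + 84) = 5*((1 + 13)/(9 + 13) + 84) = 5*(14/22 + 84) = 5*((1/22)*14 + 84) = 5*(7/11 + 84) = 5*(931/11) = 4655/11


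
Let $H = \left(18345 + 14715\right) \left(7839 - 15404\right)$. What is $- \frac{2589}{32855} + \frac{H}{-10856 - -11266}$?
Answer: $- \frac{821700042099}{1347055} \approx -6.1 \cdot 10^{5}$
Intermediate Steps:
$H = -250098900$ ($H = 33060 \left(-7565\right) = -250098900$)
$- \frac{2589}{32855} + \frac{H}{-10856 - -11266} = - \frac{2589}{32855} - \frac{250098900}{-10856 - -11266} = \left(-2589\right) \frac{1}{32855} - \frac{250098900}{-10856 + 11266} = - \frac{2589}{32855} - \frac{250098900}{410} = - \frac{2589}{32855} - \frac{25009890}{41} = - \frac{821700042099}{1347055}$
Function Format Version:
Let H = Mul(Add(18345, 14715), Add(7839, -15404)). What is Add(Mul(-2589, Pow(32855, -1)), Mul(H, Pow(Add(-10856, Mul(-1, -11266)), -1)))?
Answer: Rational(-821700042099, 1347055) ≈ -6.1000e+5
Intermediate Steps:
H = -250098900 (H = Mul(33060, -7565) = -250098900)
Add(Mul(-2589, Pow(32855, -1)), Mul(H, Pow(Add(-10856, Mul(-1, -11266)), -1))) = Add(Mul(-2589, Pow(32855, -1)), Mul(-250098900, Pow(Add(-10856, Mul(-1, -11266)), -1))) = Add(Mul(-2589, Rational(1, 32855)), Mul(-250098900, Pow(Add(-10856, 11266), -1))) = Add(Rational(-2589, 32855), Mul(-250098900, Pow(410, -1))) = Add(Rational(-2589, 32855), Mul(-250098900, Rational(1, 410))) = Add(Rational(-2589, 32855), Rational(-25009890, 41)) = Rational(-821700042099, 1347055)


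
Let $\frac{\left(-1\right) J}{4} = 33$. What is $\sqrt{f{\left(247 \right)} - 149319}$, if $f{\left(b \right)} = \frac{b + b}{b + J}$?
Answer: $\frac{i \sqrt{1974686965}}{115} \approx 386.41 i$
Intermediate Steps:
$J = -132$ ($J = \left(-4\right) 33 = -132$)
$f{\left(b \right)} = \frac{2 b}{-132 + b}$ ($f{\left(b \right)} = \frac{b + b}{b - 132} = \frac{2 b}{-132 + b}$)
$\sqrt{f{\left(247 \right)} - 149319} = \sqrt{2 \cdot 247 \frac{1}{-132 + 247} - 149319} = \sqrt{2 \cdot 247 \cdot \frac{1}{115} - 149319} = \sqrt{\frac{494}{115} - 149319} = \sqrt{- \frac{17171191}{115}} = \frac{i \sqrt{1974686965}}{115}$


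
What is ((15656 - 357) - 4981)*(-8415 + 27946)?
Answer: 201520858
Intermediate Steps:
((15656 - 357) - 4981)*(-8415 + 27946) = (15299 - 4981)*19531 = 10318*19531 = 201520858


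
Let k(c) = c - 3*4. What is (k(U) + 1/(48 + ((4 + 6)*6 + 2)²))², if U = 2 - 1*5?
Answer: 3408107641/15147664 ≈ 224.99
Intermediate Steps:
U = -3 (U = 2 - 5 = -3)
k(c) = -12 + c (k(c) = c - 12 = -12 + c)
(k(U) + 1/(48 + ((4 + 6)*6 + 2)²))² = ((-12 - 3) + 1/(48 + ((4 + 6)*6 + 2)²))² = (-15 + 1/(48 + (10*6 + 2)²))² = (-15 + 1/(48 + (60 + 2)²))² = (-15 + 1/(48 + 62²))² = (-15 + 1/(48 + 3844))² = (-15 + 1/3892)² = (-58379/3892)² = 3408107641/15147664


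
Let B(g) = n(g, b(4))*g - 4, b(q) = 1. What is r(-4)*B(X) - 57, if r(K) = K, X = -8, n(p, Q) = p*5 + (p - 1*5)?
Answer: -1737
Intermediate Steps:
n(p, Q) = -5 + 6*p (n(p, Q) = 5*p + (p - 5) = 5*p + (-5 + p) = -5 + 6*p)
B(g) = -4 + g*(-5 + 6*g) (B(g) = (-5 + 6*g)*g - 4 = g*(-5 + 6*g) - 4 = -4 + g*(-5 + 6*g))
r(-4)*B(X) - 57 = -4*(-4 - 8*(-5 + 6*(-8))) - 57 = -4*(-4 - 8*(-5 - 48)) - 57 = -4*(-4 - 8*(-53)) - 57 = -4*(-4 + 424) - 57 = -4*420 - 57 = -1680 - 57 = -1737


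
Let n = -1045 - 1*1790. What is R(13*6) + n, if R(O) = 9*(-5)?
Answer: -2880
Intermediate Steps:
R(O) = -45
n = -2835 (n = -1045 - 1790 = -2835)
R(13*6) + n = -45 - 2835 = -2880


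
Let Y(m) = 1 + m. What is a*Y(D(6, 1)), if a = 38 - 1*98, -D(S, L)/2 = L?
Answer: 60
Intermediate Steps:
D(S, L) = -2*L
a = -60 (a = 38 - 98 = -60)
a*Y(D(6, 1)) = -60*(1 - 2*1) = -60*(1 - 2) = -60*(-1) = 60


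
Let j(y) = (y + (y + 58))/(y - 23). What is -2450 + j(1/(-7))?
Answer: -198652/81 ≈ -2452.5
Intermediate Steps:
j(y) = (58 + 2*y)/(-23 + y) (j(y) = (y + (58 + y))/(-23 + y) = (58 + 2*y)/(-23 + y))
-2450 + j(1/(-7)) = -2450 + 2*(29 + 1/(-7))/(-23 + 1/(-7)) = -2450 + 2*(29 - ⅐)/(-23 - ⅐) = -2450 + 2*(202/7)/(-162/7) = -2450 + 2*(-7/162)*(202/7) = -2450 - 202/81 = -198652/81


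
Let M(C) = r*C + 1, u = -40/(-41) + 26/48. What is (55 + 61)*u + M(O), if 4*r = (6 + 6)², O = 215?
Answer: 1947583/246 ≈ 7917.0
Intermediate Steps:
r = 36 (r = (6 + 6)²/4 = (¼)*12² = (¼)*144 = 36)
u = 1493/984 (u = -40*(-1/41) + 26*(1/48) = 40/41 + 13/24 = 1493/984 ≈ 1.5173)
M(C) = 1 + 36*C (M(C) = 36*C + 1 = 1 + 36*C)
(55 + 61)*u + M(O) = (55 + 61)*(1493/984) + (1 + 36*215) = 116*(1493/984) + (1 + 7740) = 43297/246 + 7741 = 1947583/246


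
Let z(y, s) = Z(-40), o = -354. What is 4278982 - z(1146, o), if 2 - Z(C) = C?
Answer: 4278940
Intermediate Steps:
Z(C) = 2 - C
z(y, s) = 42 (z(y, s) = 2 - 1*(-40) = 2 + 40 = 42)
4278982 - z(1146, o) = 4278982 - 1*42 = 4278982 - 42 = 4278940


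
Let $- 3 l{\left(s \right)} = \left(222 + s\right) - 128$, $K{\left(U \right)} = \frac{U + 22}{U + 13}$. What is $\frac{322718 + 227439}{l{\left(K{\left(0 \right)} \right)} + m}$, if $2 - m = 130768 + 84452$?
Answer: $- \frac{21456123}{8394746} \approx -2.5559$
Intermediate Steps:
$m = -215218$ ($m = 2 - \left(130768 + 84452\right) = 2 - 215220 = -215218$)
$K{\left(U \right)} = \frac{22 + U}{13 + U}$
$l{\left(s \right)} = - \frac{94}{3} - \frac{s}{3}$ ($l{\left(s \right)} = - \frac{\left(222 + s\right) - 128}{3} = - \frac{94 + s}{3} = - \frac{94}{3} - \frac{s}{3}$)
$\frac{322718 + 227439}{l{\left(K{\left(0 \right)} \right)} + m} = \frac{322718 + 227439}{\left(- \frac{94}{3} - \frac{\frac{1}{13 + 0} \left(22 + 0\right)}{3}\right) - 215218} = \frac{550157}{\left(- \frac{94}{3} - \frac{\frac{1}{13} \cdot 22}{3}\right) - 215218} = \frac{550157}{\left(- \frac{94}{3} - \frac{22}{39}\right) - 215218} = \frac{550157}{- \frac{1244}{39} - 215218} = \frac{550157}{- \frac{8394746}{39}} = 550157 \left(- \frac{39}{8394746}\right) = - \frac{21456123}{8394746}$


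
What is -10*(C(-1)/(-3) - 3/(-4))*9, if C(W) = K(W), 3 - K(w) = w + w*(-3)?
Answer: -75/2 ≈ -37.500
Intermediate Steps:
K(w) = 3 + 2*w (K(w) = 3 - (w + w*(-3)) = 3 - (w - 3*w) = 3 - (-2)*w = 3 + 2*w)
C(W) = 3 + 2*W
-10*(C(-1)/(-3) - 3/(-4))*9 = -10*((3 + 2*(-1))/(-3) - 3/(-4))*9 = -10*((3 - 2)*(-⅓) - 3*(-¼))*9 = -10*(1*(-⅓) + ¾)*9 = -10*(-⅓ + ¾)*9 = -10*5/12*9 = -25/6*9 = -75/2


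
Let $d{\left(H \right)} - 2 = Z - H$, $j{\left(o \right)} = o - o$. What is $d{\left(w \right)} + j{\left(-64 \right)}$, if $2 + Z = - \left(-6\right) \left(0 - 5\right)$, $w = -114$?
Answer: $84$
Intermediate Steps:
$j{\left(o \right)} = 0$
$Z = -32$ ($Z = -2 - - 6 \left(0 - 5\right) = -2 - \left(-6\right) \left(-5\right) = -2 - 30 = -32$)
$d{\left(H \right)} = -30 - H$ ($d{\left(H \right)} = 2 - \left(32 + H\right) = -30 - H$)
$d{\left(w \right)} + j{\left(-64 \right)} = \left(-30 - -114\right) + 0 = \left(-30 + 114\right) + 0 = 84 + 0 = 84$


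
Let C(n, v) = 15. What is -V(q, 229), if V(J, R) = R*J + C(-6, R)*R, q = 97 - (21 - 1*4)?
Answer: -21755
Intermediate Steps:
q = 80 (q = 97 - (21 - 4) = 97 - 1*17 = 97 - 17 = 80)
V(J, R) = 15*R + J*R (V(J, R) = R*J + 15*R = J*R + 15*R = 15*R + J*R)
-V(q, 229) = -229*(15 + 80) = -229*95 = -1*21755 = -21755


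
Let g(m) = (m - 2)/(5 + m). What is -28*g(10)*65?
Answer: -2912/3 ≈ -970.67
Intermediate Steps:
g(m) = (-2 + m)/(5 + m)
-28*g(10)*65 = -28*(-2 + 10)/(5 + 10)*65 = -28*8/15*65 = -224/15*65 = -2912/3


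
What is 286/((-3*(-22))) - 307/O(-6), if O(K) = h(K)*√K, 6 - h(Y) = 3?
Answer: 13/3 + 307*I*√6/18 ≈ 4.3333 + 41.777*I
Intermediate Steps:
h(Y) = 3 (h(Y) = 6 - 1*3 = 6 - 3 = 3)
O(K) = 3*√K
286/((-3*(-22))) - 307/O(-6) = 286/((-3*(-22))) - 307*(-I*√6/18) = 286/66 - 307*(-I*√6/18) = 286*(1/66) - 307*(-I*√6/18) = 13/3 - (-307)*I*√6/18 = 13/3 + 307*I*√6/18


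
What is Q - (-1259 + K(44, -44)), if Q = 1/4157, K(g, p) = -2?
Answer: 5241978/4157 ≈ 1261.0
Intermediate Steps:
Q = 1/4157 ≈ 0.00024056
Q - (-1259 + K(44, -44)) = 1/4157 - (-1259 - 2) = 1/4157 - 1*(-1261) = 1/4157 + 1261 = 5241978/4157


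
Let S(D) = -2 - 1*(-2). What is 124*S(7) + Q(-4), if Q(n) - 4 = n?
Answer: 0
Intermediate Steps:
S(D) = 0 (S(D) = -2 + 2 = 0)
Q(n) = 4 + n
124*S(7) + Q(-4) = 124*0 + (4 - 4) = 0 + 0 = 0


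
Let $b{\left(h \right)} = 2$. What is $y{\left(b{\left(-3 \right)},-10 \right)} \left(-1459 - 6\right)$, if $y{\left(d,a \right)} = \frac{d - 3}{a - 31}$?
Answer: $- \frac{1465}{41} \approx -35.732$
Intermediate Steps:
$y{\left(d,a \right)} = \frac{-3 + d}{-31 + a}$
$y{\left(b{\left(-3 \right)},-10 \right)} \left(-1459 - 6\right) = \frac{-3 + 2}{-31 - 10} \left(-1459 - 6\right) = \frac{1}{-41} \left(-1\right) \left(-1465\right) = \left(- \frac{1}{41}\right) \left(-1\right) \left(-1465\right) = \frac{1}{41} \left(-1465\right) = - \frac{1465}{41}$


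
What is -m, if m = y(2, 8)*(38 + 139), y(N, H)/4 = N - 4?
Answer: 1416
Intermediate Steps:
y(N, H) = -16 + 4*N (y(N, H) = 4*(N - 4) = 4*(-4 + N) = -16 + 4*N)
m = -1416 (m = (-16 + 4*2)*(38 + 139) = (-16 + 8)*177 = -8*177 = -1416)
-m = -1*(-1416) = 1416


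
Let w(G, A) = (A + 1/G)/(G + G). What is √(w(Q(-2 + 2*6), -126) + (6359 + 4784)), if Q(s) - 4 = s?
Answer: √8732586/28 ≈ 105.54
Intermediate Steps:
Q(s) = 4 + s
w(G, A) = (A + 1/G)/(2*G) (w(G, A) = (A + 1/G)/((2*G)) = (A + 1/G)*(1/(2*G)) = (A + 1/G)/(2*G))
√(w(Q(-2 + 2*6), -126) + (6359 + 4784)) = √((1 - 126*(4 + (-2 + 2*6)))/(2*(4 + (-2 + 2*6))²) + (6359 + 4784)) = √((1 - 126*(4 + (-2 + 12)))/(2*(4 + (-2 + 12))²) + 11143) = √((1 - 126*(4 + 10))/(2*(4 + 10)²) + 11143) = √((½)*(1 - 126*14)/14² + 11143) = √((½)*(1/196)*(1 - 1764) + 11143) = √((½)*(1/196)*(-1763) + 11143) = √(-1763/392 + 11143) = √(4366293/392) = √8732586/28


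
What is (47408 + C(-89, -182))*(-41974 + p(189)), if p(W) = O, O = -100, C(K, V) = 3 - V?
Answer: -2002427882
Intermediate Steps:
p(W) = -100
(47408 + C(-89, -182))*(-41974 + p(189)) = (47408 + (3 - 1*(-182)))*(-41974 - 100) = (47408 + (3 + 182))*(-42074) = (47408 + 185)*(-42074) = 47593*(-42074) = -2002427882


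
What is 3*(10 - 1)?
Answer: 27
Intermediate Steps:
3*(10 - 1) = 3*9 = 27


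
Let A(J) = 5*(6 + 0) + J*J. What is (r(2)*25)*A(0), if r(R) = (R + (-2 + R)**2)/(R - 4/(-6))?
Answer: 1125/2 ≈ 562.50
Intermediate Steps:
r(R) = (R + (-2 + R)**2)/(2/3 + R) (r(R) = (R + (-2 + R)**2)/(R - 4*(-1/6)) = (R + (-2 + R)**2)/(R + 2/3) = (R + (-2 + R)**2)/(2/3 + R))
A(J) = 30 + J**2 (A(J) = 5*6 + J**2 = 30 + J**2)
(r(2)*25)*A(0) = ((3*(2 + (-2 + 2)**2)/(2 + 3*2))*25)*(30 + 0**2) = ((3*(2 + 0**2)/(2 + 6))*25)*(30 + 0) = ((3*(2 + 0)/8)*25)*30 = ((3*(1/8)*2)*25)*30 = ((3/4)*25)*30 = (75/4)*30 = 1125/2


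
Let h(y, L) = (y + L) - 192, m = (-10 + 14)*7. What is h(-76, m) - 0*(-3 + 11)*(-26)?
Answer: -240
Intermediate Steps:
m = 28 (m = 4*7 = 28)
h(y, L) = -192 + L + y (h(y, L) = (L + y) - 192 = -192 + L + y)
h(-76, m) - 0*(-3 + 11)*(-26) = (-192 + 28 - 76) - 0*(-3 + 11)*(-26) = -240 - 0*8*(-26) = -240 - 0*(-26) = -240 - 1*0 = -240 + 0 = -240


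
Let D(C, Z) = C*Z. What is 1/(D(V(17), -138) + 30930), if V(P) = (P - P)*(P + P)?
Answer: 1/30930 ≈ 3.2331e-5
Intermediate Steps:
V(P) = 0 (V(P) = 0*(2*P) = 0)
1/(D(V(17), -138) + 30930) = 1/(0*(-138) + 30930) = 1/(0 + 30930) = 1/30930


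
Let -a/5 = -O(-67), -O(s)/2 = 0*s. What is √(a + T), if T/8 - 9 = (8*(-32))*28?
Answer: 2*I*√14318 ≈ 239.32*I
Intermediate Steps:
O(s) = 0 (O(s) = -0*s = -2*0 = 0)
a = 0 (a = -(-5)*0 = -5*0 = 0)
T = -57272 (T = 72 + 8*((8*(-32))*28) = 72 + 8*(-256*28) = 72 + 8*(-7168) = 72 - 57344 = -57272)
√(a + T) = √(0 - 57272) = √(-57272) = 2*I*√14318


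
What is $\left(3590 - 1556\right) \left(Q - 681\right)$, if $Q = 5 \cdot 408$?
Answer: $2764206$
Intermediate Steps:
$Q = 2040$
$\left(3590 - 1556\right) \left(Q - 681\right) = \left(3590 - 1556\right) \left(2040 - 681\right) = 2034 \cdot 1359 = 2764206$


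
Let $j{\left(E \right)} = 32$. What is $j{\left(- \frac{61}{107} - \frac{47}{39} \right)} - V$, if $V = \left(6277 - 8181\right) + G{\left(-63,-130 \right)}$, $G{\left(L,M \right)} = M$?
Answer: $2066$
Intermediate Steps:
$V = -2034$ ($V = \left(6277 - 8181\right) - 130 = -1904 - 130 = -2034$)
$j{\left(- \frac{61}{107} - \frac{47}{39} \right)} - V = 32 - -2034 = 32 + 2034 = 2066$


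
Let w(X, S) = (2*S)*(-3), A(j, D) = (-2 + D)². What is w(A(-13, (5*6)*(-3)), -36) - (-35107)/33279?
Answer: 7223371/33279 ≈ 217.05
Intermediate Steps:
w(X, S) = -6*S
w(A(-13, (5*6)*(-3)), -36) - (-35107)/33279 = -6*(-36) - (-35107)/33279 = 216 - (-35107)/33279 = 216 - 1*(-35107/33279) = 216 + 35107/33279 = 7223371/33279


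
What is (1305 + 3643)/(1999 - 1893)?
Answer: 2474/53 ≈ 46.679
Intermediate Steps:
(1305 + 3643)/(1999 - 1893) = 4948/106 = 4948*(1/106) = 2474/53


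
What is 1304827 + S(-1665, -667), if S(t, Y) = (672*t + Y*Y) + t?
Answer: 629171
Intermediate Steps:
S(t, Y) = Y² + 673*t (S(t, Y) = (672*t + Y²) + t = (Y² + 672*t) + t = Y² + 673*t)
1304827 + S(-1665, -667) = 1304827 + ((-667)² + 673*(-1665)) = 1304827 + (444889 - 1120545) = 1304827 - 675656 = 629171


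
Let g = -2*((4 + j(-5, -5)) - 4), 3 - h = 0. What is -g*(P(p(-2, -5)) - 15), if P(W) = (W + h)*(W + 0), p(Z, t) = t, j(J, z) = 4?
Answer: -40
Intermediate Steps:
h = 3 (h = 3 - 1*0 = 3 + 0 = 3)
P(W) = W*(3 + W) (P(W) = (W + 3)*(W + 0) = (3 + W)*W = W*(3 + W))
g = -8 (g = -2*((4 + 4) - 4) = -2*(8 - 4) = -2*4 = -8)
-g*(P(p(-2, -5)) - 15) = -(-8)*(-5*(3 - 5) - 15) = -(-8)*(-5*(-2) - 15) = -(-8)*(10 - 15) = -(-8)*(-5) = -1*40 = -40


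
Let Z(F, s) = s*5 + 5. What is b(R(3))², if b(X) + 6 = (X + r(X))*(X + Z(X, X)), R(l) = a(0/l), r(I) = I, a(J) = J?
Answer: 36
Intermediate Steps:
Z(F, s) = 5 + 5*s (Z(F, s) = 5*s + 5 = 5 + 5*s)
R(l) = 0 (R(l) = 0/l = 0)
b(X) = -6 + 2*X*(5 + 6*X) (b(X) = -6 + (X + X)*(X + (5 + 5*X)) = -6 + (2*X)*(5 + 6*X) = -6 + 2*X*(5 + 6*X))
b(R(3))² = (-6 + 10*0 + 12*0²)² = (-6 + 0 + 12*0)² = (-6 + 0 + 0)² = (-6)² = 36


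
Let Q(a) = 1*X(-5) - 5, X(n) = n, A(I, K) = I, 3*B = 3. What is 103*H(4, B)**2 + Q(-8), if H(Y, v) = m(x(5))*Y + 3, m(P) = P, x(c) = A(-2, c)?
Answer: 2565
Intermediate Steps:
B = 1 (B = (1/3)*3 = 1)
x(c) = -2
Q(a) = -10 (Q(a) = 1*(-5) - 5 = -5 - 5 = -10)
H(Y, v) = 3 - 2*Y (H(Y, v) = -2*Y + 3 = 3 - 2*Y)
103*H(4, B)**2 + Q(-8) = 103*(3 - 2*4)**2 - 10 = 103*(3 - 8)**2 - 10 = 103*(-5)**2 - 10 = 103*25 - 10 = 2575 - 10 = 2565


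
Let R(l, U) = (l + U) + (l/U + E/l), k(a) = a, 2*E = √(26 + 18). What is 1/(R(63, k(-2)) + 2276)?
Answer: 36602118/84386183005 - 252*√11/84386183005 ≈ 0.00043374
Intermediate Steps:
E = √11 (E = √(26 + 18)/2 = √44/2 = (2*√11)/2 = √11 ≈ 3.3166)
R(l, U) = U + l + l/U + √11/l (R(l, U) = (l + U) + (l/U + √11/l) = (U + l) + (l/U + √11/l) = U + l + l/U + √11/l)
1/(R(63, k(-2)) + 2276) = 1/((-2 + 63 + 63/(-2) + √11/63) + 2276) = 1/((-2 + 63 + 63*(-½) + √11*(1/63)) + 2276) = 1/((-2 + 63 - 63/2 + √11/63) + 2276) = 1/((59/2 + √11/63) + 2276) = 1/(4611/2 + √11/63)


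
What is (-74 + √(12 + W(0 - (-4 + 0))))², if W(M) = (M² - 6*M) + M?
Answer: 5484 - 296*√2 ≈ 5065.4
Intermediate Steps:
W(M) = M² - 5*M
(-74 + √(12 + W(0 - (-4 + 0))))² = (-74 + √(12 + (0 - (-4 + 0))*(-5 + (0 - (-4 + 0)))))² = (-74 + √(12 + (0 - 1*(-4))*(-5 + (0 - 1*(-4)))))² = (-74 + √(12 + (0 + 4)*(-5 + (0 + 4))))² = (-74 + √(12 + 4*(-5 + 4)))² = (-74 + √(12 + 4*(-1)))² = (-74 + √(12 - 4))² = (-74 + √8)² = (-74 + 2*√2)²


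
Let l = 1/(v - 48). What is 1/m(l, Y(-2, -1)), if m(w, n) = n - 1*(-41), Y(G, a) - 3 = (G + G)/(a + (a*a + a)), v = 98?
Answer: 1/48 ≈ 0.020833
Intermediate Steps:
l = 1/50 (l = 1/(98 - 48) = 1/50 ≈ 0.020000)
Y(G, a) = 3 + 2*G/(a² + 2*a) (Y(G, a) = 3 + (G + G)/(a + (a*a + a)) = 3 + (2*G)/(a + (a² + a)) = 3 + (2*G)/(a + (a + a²)) = 3 + (2*G)/(a² + 2*a) = 3 + 2*G/(a² + 2*a))
m(w, n) = 41 + n (m(w, n) = n + 41 = 41 + n)
1/m(l, Y(-2, -1)) = 1/(41 + (2*(-2) + 3*(-1)² + 6*(-1))/((-1)*(2 - 1))) = 1/(41 - 1*(-4 + 3*1 - 6)/1) = 1/(41 - 1*1*(-4 + 3 - 6)) = 1/(41 - 1*1*(-7)) = 1/(41 + 7) = 1/48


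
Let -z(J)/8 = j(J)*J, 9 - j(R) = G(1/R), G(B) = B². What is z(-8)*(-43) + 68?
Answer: -24657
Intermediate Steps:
j(R) = 9 - 1/R² (j(R) = 9 - (1/R)² = 9 - 1/R²)
z(J) = -8*J*(9 - 1/J²) (z(J) = -8*(9 - 1/J²)*J = -8*J*(9 - 1/J²))
z(-8)*(-43) + 68 = (-72*(-8) + 8/(-8))*(-43) + 68 = (576 + 8*(-⅛))*(-43) + 68 = (576 - 1)*(-43) + 68 = 575*(-43) + 68 = -24725 + 68 = -24657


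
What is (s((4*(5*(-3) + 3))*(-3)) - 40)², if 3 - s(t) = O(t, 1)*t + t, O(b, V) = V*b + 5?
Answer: 468159769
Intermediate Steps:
O(b, V) = 5 + V*b
s(t) = 3 - t - t*(5 + t) (s(t) = 3 - ((5 + 1*t)*t + t) = 3 - ((5 + t)*t + t) = 3 - (t*(5 + t) + t) = 3 - (t + t*(5 + t)) = 3 + (-t - t*(5 + t)) = 3 - t - t*(5 + t))
(s((4*(5*(-3) + 3))*(-3)) - 40)² = ((3 - 4*(5*(-3) + 3)*(-3) - (4*(5*(-3) + 3))*(-3)*(5 + (4*(5*(-3) + 3))*(-3))) - 40)² = ((3 - 4*(-15 + 3)*(-3) - (4*(-15 + 3))*(-3)*(5 + (4*(-15 + 3))*(-3))) - 40)² = ((3 - 4*(-12)*(-3) - (4*(-12))*(-3)*(5 + (4*(-12))*(-3))) - 40)² = ((3 - (-48)*(-3) - (-48*(-3))*(5 - 48*(-3))) - 40)² = ((3 - 1*144 - 1*144*(5 + 144)) - 40)² = ((3 - 144 - 1*144*149) - 40)² = ((3 - 144 - 21456) - 40)² = (-21597 - 40)² = (-21637)² = 468159769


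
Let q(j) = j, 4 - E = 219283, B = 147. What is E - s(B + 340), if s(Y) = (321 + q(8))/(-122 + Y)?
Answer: -80037164/365 ≈ -2.1928e+5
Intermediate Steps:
E = -219279 (E = 4 - 1*219283 = 4 - 219283 = -219279)
s(Y) = 329/(-122 + Y) (s(Y) = (321 + 8)/(-122 + Y) = 329/(-122 + Y))
E - s(B + 340) = -219279 - 329/(-122 + (147 + 340)) = -219279 - 329/(-122 + 487) = -219279 - 329/365 = -80037164/365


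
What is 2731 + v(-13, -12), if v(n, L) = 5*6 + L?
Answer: 2749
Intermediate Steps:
v(n, L) = 30 + L
2731 + v(-13, -12) = 2731 + (30 - 12) = 2731 + 18 = 2749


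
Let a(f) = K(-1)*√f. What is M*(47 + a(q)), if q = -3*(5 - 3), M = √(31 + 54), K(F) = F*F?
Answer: √85*(47 + I*√6) ≈ 433.32 + 22.583*I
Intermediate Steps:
K(F) = F²
M = √85 ≈ 9.2195
q = -6 (q = -3*2 = -6)
a(f) = √f (a(f) = (-1)²*√f = 1*√f = √f)
M*(47 + a(q)) = √85*(47 + √(-6)) = √85*(47 + I*√6)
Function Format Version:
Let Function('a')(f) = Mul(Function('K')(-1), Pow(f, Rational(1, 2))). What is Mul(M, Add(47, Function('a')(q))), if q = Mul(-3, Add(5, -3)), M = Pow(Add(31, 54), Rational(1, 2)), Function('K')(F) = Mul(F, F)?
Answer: Mul(Pow(85, Rational(1, 2)), Add(47, Mul(I, Pow(6, Rational(1, 2))))) ≈ Add(433.32, Mul(22.583, I))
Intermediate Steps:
Function('K')(F) = Pow(F, 2)
M = Pow(85, Rational(1, 2)) ≈ 9.2195
q = -6 (q = Mul(-3, 2) = -6)
Function('a')(f) = Pow(f, Rational(1, 2)) (Function('a')(f) = Mul(Pow(-1, 2), Pow(f, Rational(1, 2))) = Mul(1, Pow(f, Rational(1, 2))) = Pow(f, Rational(1, 2)))
Mul(M, Add(47, Function('a')(q))) = Mul(Pow(85, Rational(1, 2)), Add(47, Pow(-6, Rational(1, 2)))) = Mul(Pow(85, Rational(1, 2)), Add(47, Mul(I, Pow(6, Rational(1, 2)))))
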